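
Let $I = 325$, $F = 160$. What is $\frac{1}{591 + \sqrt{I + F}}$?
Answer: $\frac{591}{348796} - \frac{\sqrt{485}}{348796} \approx 0.0016313$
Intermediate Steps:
$\frac{1}{591 + \sqrt{I + F}} = \frac{1}{591 + \sqrt{325 + 160}} = \frac{1}{591 + \sqrt{485}}$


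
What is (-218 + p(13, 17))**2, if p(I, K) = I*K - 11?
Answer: 64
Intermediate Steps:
p(I, K) = -11 + I*K
(-218 + p(13, 17))**2 = (-218 + (-11 + 13*17))**2 = (-218 + (-11 + 221))**2 = (-218 + 210)**2 = (-8)**2 = 64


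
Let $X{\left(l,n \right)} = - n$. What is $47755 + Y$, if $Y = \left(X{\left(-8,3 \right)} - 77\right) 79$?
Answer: $41435$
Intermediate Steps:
$Y = -6320$ ($Y = \left(\left(-1\right) 3 - 77\right) 79 = \left(-3 - 77\right) 79 = \left(-80\right) 79 = -6320$)
$47755 + Y = 47755 - 6320 = 41435$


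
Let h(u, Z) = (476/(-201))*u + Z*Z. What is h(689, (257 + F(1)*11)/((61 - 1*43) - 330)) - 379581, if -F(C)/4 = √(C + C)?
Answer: -828760864351/2174016 - 2827*√2/12168 ≈ -3.8121e+5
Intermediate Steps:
F(C) = -4*√2*√C (F(C) = -4*√(C + C) = -4*√2*√C)
h(u, Z) = Z² - 476*u/201 (h(u, Z) = (476*(-1/201))*u + Z² = -476*u/201 + Z² = Z² - 476*u/201)
h(689, (257 + F(1)*11)/((61 - 1*43) - 330)) - 379581 = (((257 - 4*√2*√1*11)/((61 - 1*43) - 330))² - 476/201*689) - 379581 = (((257 - 4*√2*1*11)/((61 - 43) - 330))² - 327964/201) - 379581 = (((257 - 4*√2*11)/(18 - 330))² - 327964/201) - 379581 = (((257 - 44*√2)/(-312))² - 327964/201) - 379581 = (((257 - 44*√2)*(-1/312))² - 327964/201) - 379581 = ((-257/312 + 11*√2/78)² - 327964/201) - 379581 = (-327964/201 + (-257/312 + 11*√2/78)²) - 379581 = -76623745/201 + (-257/312 + 11*√2/78)²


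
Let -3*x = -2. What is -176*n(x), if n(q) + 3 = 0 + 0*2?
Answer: 528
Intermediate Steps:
x = ⅔ (x = -⅓*(-2) = ⅔ ≈ 0.66667)
n(q) = -3 (n(q) = -3 + (0 + 0*2) = -3 + (0 + 0) = -3 + 0 = -3)
-176*n(x) = -176*(-3) = 528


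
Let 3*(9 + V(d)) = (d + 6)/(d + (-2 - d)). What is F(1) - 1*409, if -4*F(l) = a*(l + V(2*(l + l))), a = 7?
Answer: -4705/12 ≈ -392.08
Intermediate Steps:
V(d) = -10 - d/6 (V(d) = -9 + ((d + 6)/(d + (-2 - d)))/3 = -9 + ((6 + d)/(-2))/3 = -9 + ((6 + d)*(-½))/3 = -9 + (-3 - d/2)/3 = -9 + (-1 - d/6) = -10 - d/6)
F(l) = 35/2 - 7*l/12 (F(l) = -7*(l + (-10 - (l + l)/3))/4 = -7*(l + (-10 - 2*l/3))/4 = -7*(-10 + l/3)/4 = -(-70 + 7*l/3)/4 = 35/2 - 7*l/12)
F(1) - 1*409 = (35/2 - 7/12*1) - 1*409 = (35/2 - 7/12) - 409 = 203/12 - 409 = -4705/12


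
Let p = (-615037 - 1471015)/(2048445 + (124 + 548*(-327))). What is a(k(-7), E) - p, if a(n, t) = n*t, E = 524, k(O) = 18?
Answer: 17634012188/1869373 ≈ 9433.1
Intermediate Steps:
p = -2086052/1869373 (p = -2086052/(2048445 + (124 - 179196)) = -2086052/(2048445 - 179072) = -2086052/1869373 ≈ -1.1159)
a(k(-7), E) - p = 18*524 - 1*(-2086052/1869373) = 9432 + 2086052/1869373 = 17634012188/1869373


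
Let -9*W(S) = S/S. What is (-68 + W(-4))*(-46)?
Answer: 28198/9 ≈ 3133.1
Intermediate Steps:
W(S) = -1/9 (W(S) = -S/(9*S) = -1/9*1 = -1/9)
(-68 + W(-4))*(-46) = (-68 - 1/9)*(-46) = -613/9*(-46) = 28198/9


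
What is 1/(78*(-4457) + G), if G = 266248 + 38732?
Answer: -1/42666 ≈ -2.3438e-5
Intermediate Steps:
G = 304980
1/(78*(-4457) + G) = 1/(78*(-4457) + 304980) = 1/(-347646 + 304980) = 1/(-42666) = -1/42666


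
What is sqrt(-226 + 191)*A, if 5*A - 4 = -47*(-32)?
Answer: 1508*I*sqrt(35)/5 ≈ 1784.3*I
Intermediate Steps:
A = 1508/5 (A = 4/5 + (-47*(-32))/5 = 4/5 + (1/5)*1504 = 4/5 + 1504/5 = 1508/5 ≈ 301.60)
sqrt(-226 + 191)*A = sqrt(-226 + 191)*(1508/5) = sqrt(-35)*(1508/5) = (I*sqrt(35))*(1508/5) = 1508*I*sqrt(35)/5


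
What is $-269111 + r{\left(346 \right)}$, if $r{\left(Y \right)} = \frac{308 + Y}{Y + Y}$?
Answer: $- \frac{93112079}{346} \approx -2.6911 \cdot 10^{5}$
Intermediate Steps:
$r{\left(Y \right)} = \frac{308 + Y}{2 Y}$
$-269111 + r{\left(346 \right)} = -269111 + \frac{308 + 346}{2 \cdot 346} = -269111 + \frac{1}{2} \cdot \frac{1}{346} \cdot 654 = -269111 + \frac{327}{346} = - \frac{93112079}{346}$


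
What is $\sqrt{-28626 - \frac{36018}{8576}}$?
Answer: $\frac{i \sqrt{8225341899}}{536} \approx 169.2 i$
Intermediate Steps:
$\sqrt{-28626 - \frac{36018}{8576}} = \sqrt{-28626 - \frac{18009}{4288}} = \sqrt{- \frac{122766297}{4288}} = \frac{i \sqrt{8225341899}}{536}$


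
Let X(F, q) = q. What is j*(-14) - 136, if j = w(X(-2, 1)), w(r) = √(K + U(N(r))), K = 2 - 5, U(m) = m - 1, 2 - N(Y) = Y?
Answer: -136 - 14*I*√3 ≈ -136.0 - 24.249*I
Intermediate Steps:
N(Y) = 2 - Y
U(m) = -1 + m
K = -3
w(r) = √(-2 - r) (w(r) = √(-3 + (-1 + (2 - r))) = √(-3 + (1 - r)) = √(-2 - r))
j = I*√3 (j = √(-2 - 1*1) = √(-2 - 1) = √(-3) = I*√3 ≈ 1.732*I)
j*(-14) - 136 = (I*√3)*(-14) - 136 = -14*I*√3 - 136 = -136 - 14*I*√3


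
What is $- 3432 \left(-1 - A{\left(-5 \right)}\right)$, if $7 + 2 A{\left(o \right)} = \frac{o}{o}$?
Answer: $-6864$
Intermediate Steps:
$A{\left(o \right)} = -3$ ($A{\left(o \right)} = - \frac{7}{2} + \frac{o \frac{1}{o}}{2} = - \frac{7}{2} + \frac{1}{2} \cdot 1 = - \frac{7}{2} + \frac{1}{2} = -3$)
$- 3432 \left(-1 - A{\left(-5 \right)}\right) = - 3432 \left(-1 - -3\right) = - 3432 \left(-1 + 3\right) = \left(-3432\right) 2 = -6864$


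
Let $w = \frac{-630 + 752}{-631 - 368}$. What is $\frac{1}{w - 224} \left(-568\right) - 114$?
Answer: $- \frac{12478470}{111949} \approx -111.47$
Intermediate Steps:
$w = - \frac{122}{999}$ ($w = \frac{122}{-999} = 122 \left(- \frac{1}{999}\right) = - \frac{122}{999} \approx -0.12212$)
$\frac{1}{w - 224} \left(-568\right) - 114 = \frac{1}{- \frac{122}{999} - 224} \left(-568\right) - 114 = \frac{1}{- \frac{223898}{999}} \left(-568\right) - 114 = \left(- \frac{999}{223898}\right) \left(-568\right) - 114 = \frac{283716}{111949} - 114 = - \frac{12478470}{111949}$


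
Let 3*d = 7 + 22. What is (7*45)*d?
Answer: 3045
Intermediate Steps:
d = 29/3 (d = (7 + 22)/3 = (⅓)*29 = 29/3 ≈ 9.6667)
(7*45)*d = (7*45)*(29/3) = 315*(29/3) = 3045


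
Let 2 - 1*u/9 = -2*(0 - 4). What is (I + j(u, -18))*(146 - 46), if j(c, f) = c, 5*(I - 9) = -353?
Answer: -11560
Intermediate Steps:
I = -308/5 (I = 9 + (1/5)*(-353) = 9 - 353/5 = -308/5 ≈ -61.600)
u = -54 (u = 18 - (-18)*(0 - 4) = 18 - (-18)*(-4) = 18 - 9*8 = 18 - 72 = -54)
(I + j(u, -18))*(146 - 46) = (-308/5 - 54)*(146 - 46) = -578/5*100 = -11560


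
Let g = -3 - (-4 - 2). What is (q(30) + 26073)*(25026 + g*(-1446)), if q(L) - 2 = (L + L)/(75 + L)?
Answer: 3776159952/7 ≈ 5.3945e+8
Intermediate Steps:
g = 3 (g = -3 - 1*(-6) = -3 + 6 = 3)
q(L) = 2 + 2*L/(75 + L) (q(L) = 2 + (L + L)/(75 + L) = 2 + (2*L)/(75 + L) = 2 + 2*L/(75 + L))
(q(30) + 26073)*(25026 + g*(-1446)) = (2*(75 + 2*30)/(75 + 30) + 26073)*(25026 + 3*(-1446)) = (2*(75 + 60)/105 + 26073)*(25026 - 4338) = (2*(1/105)*135 + 26073)*20688 = (18/7 + 26073)*20688 = (182529/7)*20688 = 3776159952/7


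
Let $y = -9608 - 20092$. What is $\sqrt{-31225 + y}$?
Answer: $5 i \sqrt{2437} \approx 246.83 i$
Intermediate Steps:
$y = -29700$
$\sqrt{-31225 + y} = \sqrt{-31225 - 29700} = \sqrt{-60925} = 5 i \sqrt{2437}$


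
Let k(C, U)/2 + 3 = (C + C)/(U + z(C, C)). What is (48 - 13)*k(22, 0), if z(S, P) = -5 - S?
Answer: -8750/27 ≈ -324.07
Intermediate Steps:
k(C, U) = -6 + 4*C/(-5 + U - C) (k(C, U) = -6 + 2*((C + C)/(U + (-5 - C))) = -6 + 2*((2*C)/(-5 + U - C)) = -6 + 2*(2*C/(-5 + U - C)) = -6 + 4*C/(-5 + U - C))
(48 - 13)*k(22, 0) = (48 - 13)*(2*(-15 - 5*22 + 3*0)/(5 + 22 - 1*0)) = 35*(2*(-15 - 110 + 0)/(5 + 22 + 0)) = 35*(2*(-125)/27) = 35*(2*(1/27)*(-125)) = 35*(-250/27) = -8750/27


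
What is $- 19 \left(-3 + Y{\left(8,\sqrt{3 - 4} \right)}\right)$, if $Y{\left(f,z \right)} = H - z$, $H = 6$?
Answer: $-57 + 19 i \approx -57.0 + 19.0 i$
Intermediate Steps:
$Y{\left(f,z \right)} = 6 - z$
$- 19 \left(-3 + Y{\left(8,\sqrt{3 - 4} \right)}\right) = - 19 \left(-3 + \left(6 - \sqrt{3 - 4}\right)\right) = - 19 \left(-3 + \left(6 - \sqrt{-1}\right)\right) = - 19 \left(-3 + \left(6 - i\right)\right) = - 19 \left(3 - i\right) = -57 + 19 i$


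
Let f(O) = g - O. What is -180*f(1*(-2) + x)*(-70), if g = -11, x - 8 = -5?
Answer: -151200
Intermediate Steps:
x = 3 (x = 8 - 5 = 3)
f(O) = -11 - O
-180*f(1*(-2) + x)*(-70) = -180*(-11 - (1*(-2) + 3))*(-70) = -180*(-11 - (-2 + 3))*(-70) = -180*(-11 - 1*1)*(-70) = -180*(-11 - 1)*(-70) = -180*(-12)*(-70) = 2160*(-70) = -151200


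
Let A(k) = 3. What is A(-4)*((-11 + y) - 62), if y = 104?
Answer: 93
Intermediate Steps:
A(-4)*((-11 + y) - 62) = 3*((-11 + 104) - 62) = 3*(93 - 62) = 3*31 = 93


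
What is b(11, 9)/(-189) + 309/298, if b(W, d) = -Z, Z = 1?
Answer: 58699/56322 ≈ 1.0422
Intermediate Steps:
b(W, d) = -1 (b(W, d) = -1*1 = -1)
b(11, 9)/(-189) + 309/298 = -1/(-189) + 309/298 = -1*(-1/189) + 309*(1/298) = 1/189 + 309/298 = 58699/56322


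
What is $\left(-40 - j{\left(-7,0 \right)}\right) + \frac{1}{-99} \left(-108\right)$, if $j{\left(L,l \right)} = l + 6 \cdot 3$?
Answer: $- \frac{626}{11} \approx -56.909$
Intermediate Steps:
$j{\left(L,l \right)} = 18 + l$ ($j{\left(L,l \right)} = l + 18 = 18 + l$)
$\left(-40 - j{\left(-7,0 \right)}\right) + \frac{1}{-99} \left(-108\right) = \left(-40 - \left(18 + 0\right)\right) + \frac{1}{-99} \left(-108\right) = \left(-40 - 18\right) - - \frac{12}{11} = \left(-40 - 18\right) + \frac{12}{11} = -58 + \frac{12}{11} = - \frac{626}{11}$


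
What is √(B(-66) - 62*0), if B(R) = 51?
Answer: √51 ≈ 7.1414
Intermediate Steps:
√(B(-66) - 62*0) = √(51 - 62*0) = √(51 + 0) = √51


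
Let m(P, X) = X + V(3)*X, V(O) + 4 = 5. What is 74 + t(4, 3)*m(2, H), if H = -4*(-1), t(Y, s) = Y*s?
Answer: 170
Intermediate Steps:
V(O) = 1 (V(O) = -4 + 5 = 1)
H = 4
m(P, X) = 2*X (m(P, X) = X + 1*X = X + X = 2*X)
74 + t(4, 3)*m(2, H) = 74 + (4*3)*(2*4) = 74 + 12*8 = 74 + 96 = 170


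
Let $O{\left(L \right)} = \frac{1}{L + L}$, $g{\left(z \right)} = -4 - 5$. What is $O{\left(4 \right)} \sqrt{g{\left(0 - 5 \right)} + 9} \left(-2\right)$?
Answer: $0$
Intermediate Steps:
$g{\left(z \right)} = -9$
$O{\left(L \right)} = \frac{1}{2 L}$
$O{\left(4 \right)} \sqrt{g{\left(0 - 5 \right)} + 9} \left(-2\right) = \frac{1}{2 \cdot 4} \sqrt{-9 + 9} \left(-2\right) = \frac{1}{2} \cdot \frac{1}{4} \sqrt{0} \left(-2\right) = \frac{1}{8} \cdot 0 \left(-2\right) = 0 \left(-2\right) = 0$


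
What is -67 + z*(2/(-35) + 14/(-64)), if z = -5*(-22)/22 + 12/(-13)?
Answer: -991897/14560 ≈ -68.125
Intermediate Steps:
z = 53/13 (z = 110*(1/22) + 12*(-1/13) = 5 - 12/13 = 53/13 ≈ 4.0769)
-67 + z*(2/(-35) + 14/(-64)) = -67 + 53*(2/(-35) + 14/(-64))/13 = -67 + 53*(2*(-1/35) + 14*(-1/64))/13 = -67 + 53*(-2/35 - 7/32)/13 = -67 + (53/13)*(-309/1120) = -67 - 16377/14560 = -991897/14560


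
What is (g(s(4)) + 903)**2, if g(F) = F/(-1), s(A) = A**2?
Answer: 786769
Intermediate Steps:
g(F) = -F (g(F) = F*(-1) = -F)
(g(s(4)) + 903)**2 = (-1*4**2 + 903)**2 = (-1*16 + 903)**2 = (-16 + 903)**2 = 887**2 = 786769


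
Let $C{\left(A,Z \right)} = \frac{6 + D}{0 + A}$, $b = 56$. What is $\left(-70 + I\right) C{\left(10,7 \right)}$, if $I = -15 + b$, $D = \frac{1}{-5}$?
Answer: $- \frac{841}{50} \approx -16.82$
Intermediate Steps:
$D = - \frac{1}{5} \approx -0.2$
$C{\left(A,Z \right)} = \frac{29}{5 A}$ ($C{\left(A,Z \right)} = \frac{6 - \frac{1}{5}}{0 + A} = \frac{29}{5 A}$)
$I = 41$ ($I = -15 + 56 = 41$)
$\left(-70 + I\right) C{\left(10,7 \right)} = \left(-70 + 41\right) \frac{29}{5 \cdot 10} = - 29 \cdot \frac{29}{5} \cdot \frac{1}{10} = \left(-29\right) \frac{29}{50} = - \frac{841}{50}$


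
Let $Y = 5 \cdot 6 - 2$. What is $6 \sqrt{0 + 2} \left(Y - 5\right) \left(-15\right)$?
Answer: $- 2070 \sqrt{2} \approx -2927.4$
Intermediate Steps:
$Y = 28$ ($Y = 30 - 2 = 28$)
$6 \sqrt{0 + 2} \left(Y - 5\right) \left(-15\right) = 6 \sqrt{0 + 2} \left(28 - 5\right) \left(-15\right) = 6 \sqrt{2} \cdot 23 \left(-15\right) = 6 \cdot 23 \sqrt{2} \left(-15\right) = 138 \sqrt{2} \left(-15\right) = - 2070 \sqrt{2}$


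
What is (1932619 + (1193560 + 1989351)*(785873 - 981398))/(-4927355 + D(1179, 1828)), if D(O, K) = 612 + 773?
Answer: 311168370328/2462985 ≈ 1.2634e+5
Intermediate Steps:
D(O, K) = 1385
(1932619 + (1193560 + 1989351)*(785873 - 981398))/(-4927355 + D(1179, 1828)) = (1932619 + (1193560 + 1989351)*(785873 - 981398))/(-4927355 + 1385) = (1932619 + 3182911*(-195525))/(-4925970) = (1932619 - 622338673275)*(-1/4925970) = -622336740656*(-1/4925970) = 311168370328/2462985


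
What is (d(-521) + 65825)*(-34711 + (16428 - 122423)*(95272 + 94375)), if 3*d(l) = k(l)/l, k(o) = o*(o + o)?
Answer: -3948631043746108/3 ≈ -1.3162e+15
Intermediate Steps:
k(o) = 2*o² (k(o) = o*(2*o) = 2*o²)
d(l) = 2*l/3 (d(l) = ((2*l²)/l)/3 = (2*l)/3 = 2*l/3)
(d(-521) + 65825)*(-34711 + (16428 - 122423)*(95272 + 94375)) = ((⅔)*(-521) + 65825)*(-34711 + (16428 - 122423)*(95272 + 94375)) = (-1042/3 + 65825)*(-34711 - 105995*189647) = 196433*(-34711 - 20101633765)/3 = (196433/3)*(-20101668476) = -3948631043746108/3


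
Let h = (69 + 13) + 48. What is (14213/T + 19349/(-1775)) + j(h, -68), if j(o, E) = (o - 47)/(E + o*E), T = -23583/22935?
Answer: -1719429873198337/124295773700 ≈ -13833.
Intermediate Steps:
h = 130 (h = 82 + 48 = 130)
T = -7861/7645 (T = -23583*1/22935 = -7861/7645 ≈ -1.0283)
j(o, E) = (-47 + o)/(E + E*o)
(14213/T + 19349/(-1775)) + j(h, -68) = (14213/(-7861/7645) + 19349/(-1775)) + (-47 + 130)/((-68)*(1 + 130)) = (14213*(-7645/7861) + 19349*(-1/1775)) - 1/68*83/131 = (-108658385/7861 - 19349/1775) - 1/68*1/131*83 = -193020735864/13953275 - 83/8908 = -1719429873198337/124295773700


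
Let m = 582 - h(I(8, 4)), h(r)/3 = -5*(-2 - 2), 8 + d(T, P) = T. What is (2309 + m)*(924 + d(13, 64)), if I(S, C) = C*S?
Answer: 2629999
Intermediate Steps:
d(T, P) = -8 + T
h(r) = 60 (h(r) = 3*(-5*(-2 - 2)) = 3*(-5*(-4)) = 3*20 = 60)
m = 522 (m = 582 - 1*60 = 582 - 60 = 522)
(2309 + m)*(924 + d(13, 64)) = (2309 + 522)*(924 + (-8 + 13)) = 2831*(924 + 5) = 2831*929 = 2629999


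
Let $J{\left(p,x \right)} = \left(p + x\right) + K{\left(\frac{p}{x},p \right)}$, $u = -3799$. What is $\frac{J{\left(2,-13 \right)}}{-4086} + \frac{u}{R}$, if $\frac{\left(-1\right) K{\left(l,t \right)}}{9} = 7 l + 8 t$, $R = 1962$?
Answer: $- \frac{611386}{321659} \approx -1.9007$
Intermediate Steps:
$K{\left(l,t \right)} = - 72 t - 63 l$ ($K{\left(l,t \right)} = - 9 \left(7 l + 8 t\right) = - 72 t - 63 l$)
$J{\left(p,x \right)} = x - 71 p - \frac{63 p}{x}$ ($J{\left(p,x \right)} = \left(p + x\right) - \left(72 p + \frac{63 p}{x}\right) = x - 71 p - \frac{63 p}{x}$)
$\frac{J{\left(2,-13 \right)}}{-4086} + \frac{u}{R} = \frac{-13 - 142 - \frac{126}{-13}}{-4086} - \frac{3799}{1962} = \left(-13 - 142 - 126 \left(- \frac{1}{13}\right)\right) \left(- \frac{1}{4086}\right) - \frac{3799}{1962} = \left(-13 - 142 + \frac{126}{13}\right) \left(- \frac{1}{4086}\right) - \frac{3799}{1962} = \left(- \frac{1889}{13}\right) \left(- \frac{1}{4086}\right) - \frac{3799}{1962} = \frac{1889}{53118} - \frac{3799}{1962} = - \frac{611386}{321659}$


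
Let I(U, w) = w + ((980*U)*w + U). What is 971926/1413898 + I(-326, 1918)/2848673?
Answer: -431806460445453/2013866528677 ≈ -214.42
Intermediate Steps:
I(U, w) = U + w + 980*U*w (I(U, w) = w + (980*U*w + U) = w + (U + 980*U*w) = U + w + 980*U*w)
971926/1413898 + I(-326, 1918)/2848673 = 971926/1413898 + (-326 + 1918 + 980*(-326)*1918)/2848673 = 971926*(1/1413898) + (-326 + 1918 - 612762640)*(1/2848673) = 485963/706949 - 612761048*1/2848673 = 485963/706949 - 612761048/2848673 = -431806460445453/2013866528677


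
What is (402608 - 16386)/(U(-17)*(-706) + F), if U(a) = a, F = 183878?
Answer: 193111/97940 ≈ 1.9717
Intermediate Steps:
(402608 - 16386)/(U(-17)*(-706) + F) = (402608 - 16386)/(-17*(-706) + 183878) = 386222/(12002 + 183878) = 386222/195880 = 386222*(1/195880) = 193111/97940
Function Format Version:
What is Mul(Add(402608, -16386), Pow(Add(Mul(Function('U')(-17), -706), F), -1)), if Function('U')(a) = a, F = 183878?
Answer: Rational(193111, 97940) ≈ 1.9717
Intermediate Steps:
Mul(Add(402608, -16386), Pow(Add(Mul(Function('U')(-17), -706), F), -1)) = Mul(Add(402608, -16386), Pow(Add(Mul(-17, -706), 183878), -1)) = Mul(386222, Pow(Add(12002, 183878), -1)) = Mul(386222, Pow(195880, -1)) = Mul(386222, Rational(1, 195880)) = Rational(193111, 97940)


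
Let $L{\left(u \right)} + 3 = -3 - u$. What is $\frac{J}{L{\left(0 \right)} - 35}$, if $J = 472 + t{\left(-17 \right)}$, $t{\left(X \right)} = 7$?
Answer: $- \frac{479}{41} \approx -11.683$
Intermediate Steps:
$L{\left(u \right)} = -6 - u$ ($L{\left(u \right)} = -3 - \left(3 + u\right) = -6 - u$)
$J = 479$ ($J = 472 + 7 = 479$)
$\frac{J}{L{\left(0 \right)} - 35} = \frac{479}{\left(-6 - 0\right) - 35} = \frac{479}{\left(-6 + 0\right) - 35} = \frac{479}{-6 - 35} = \frac{479}{-41} = 479 \left(- \frac{1}{41}\right) = - \frac{479}{41}$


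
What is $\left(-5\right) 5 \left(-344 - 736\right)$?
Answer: $27000$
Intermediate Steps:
$\left(-5\right) 5 \left(-344 - 736\right) = - 25 \left(-344 - 736\right) = \left(-25\right) \left(-1080\right) = 27000$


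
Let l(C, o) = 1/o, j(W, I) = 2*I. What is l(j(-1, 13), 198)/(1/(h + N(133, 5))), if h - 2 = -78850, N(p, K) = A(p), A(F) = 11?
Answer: -2389/6 ≈ -398.17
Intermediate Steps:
N(p, K) = 11
h = -78848 (h = 2 - 78850 = -78848)
l(j(-1, 13), 198)/(1/(h + N(133, 5))) = 1/(198*(1/(-78848 + 11))) = 1/(198*(1/(-78837))) = 1/(198*(-1/78837)) = (1/198)*(-78837) = -2389/6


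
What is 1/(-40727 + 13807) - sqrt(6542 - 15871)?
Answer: -1/26920 - I*sqrt(9329) ≈ -3.7147e-5 - 96.587*I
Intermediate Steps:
1/(-40727 + 13807) - sqrt(6542 - 15871) = 1/(-26920) - sqrt(-9329) = -1/26920 - I*sqrt(9329)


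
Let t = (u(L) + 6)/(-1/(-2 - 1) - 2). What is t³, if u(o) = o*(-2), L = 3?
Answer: 0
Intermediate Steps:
u(o) = -2*o
t = 0 (t = (-2*3 + 6)/(-1/(-2 - 1) - 2) = (-6 + 6)/(-1/(-3) - 2) = 0/(-1*(-⅓) - 2) = 0/(⅓ - 2) = 0/(-5/3) = 0*(-⅗) = 0)
t³ = 0³ = 0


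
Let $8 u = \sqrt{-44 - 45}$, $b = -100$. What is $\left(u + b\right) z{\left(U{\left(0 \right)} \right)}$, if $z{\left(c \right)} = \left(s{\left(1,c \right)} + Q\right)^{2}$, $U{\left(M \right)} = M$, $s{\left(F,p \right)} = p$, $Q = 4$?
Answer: $-1600 + 2 i \sqrt{89} \approx -1600.0 + 18.868 i$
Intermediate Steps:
$u = \frac{i \sqrt{89}}{8}$ ($u = \frac{\sqrt{-44 - 45}}{8} = \frac{\sqrt{-89}}{8} = \frac{i \sqrt{89}}{8} \approx 1.1792 i$)
$z{\left(c \right)} = \left(4 + c\right)^{2}$ ($z{\left(c \right)} = \left(c + 4\right)^{2} = \left(4 + c\right)^{2}$)
$\left(u + b\right) z{\left(U{\left(0 \right)} \right)} = \left(\frac{i \sqrt{89}}{8} - 100\right) \left(4 + 0\right)^{2} = \left(-100 + \frac{i \sqrt{89}}{8}\right) 4^{2} = \left(-100 + \frac{i \sqrt{89}}{8}\right) 16 = -1600 + 2 i \sqrt{89}$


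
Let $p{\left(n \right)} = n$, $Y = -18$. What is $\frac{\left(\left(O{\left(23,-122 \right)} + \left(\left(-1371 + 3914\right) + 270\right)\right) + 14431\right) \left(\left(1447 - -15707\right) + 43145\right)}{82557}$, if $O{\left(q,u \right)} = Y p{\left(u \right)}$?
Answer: $\frac{130245840}{9173} \approx 14199.0$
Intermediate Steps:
$O{\left(q,u \right)} = - 18 u$
$\frac{\left(\left(O{\left(23,-122 \right)} + \left(\left(-1371 + 3914\right) + 270\right)\right) + 14431\right) \left(\left(1447 - -15707\right) + 43145\right)}{82557} = \frac{\left(\left(\left(-18\right) \left(-122\right) + \left(\left(-1371 + 3914\right) + 270\right)\right) + 14431\right) \left(\left(1447 - -15707\right) + 43145\right)}{82557} = \left(\left(2196 + \left(2543 + 270\right)\right) + 14431\right) \left(\left(1447 + 15707\right) + 43145\right) \frac{1}{82557} = \left(\left(2196 + 2813\right) + 14431\right) \left(17154 + 43145\right) \frac{1}{82557} = \left(5009 + 14431\right) 60299 \cdot \frac{1}{82557} = 19440 \cdot 60299 \cdot \frac{1}{82557} = 1172212560 \cdot \frac{1}{82557} = \frac{130245840}{9173}$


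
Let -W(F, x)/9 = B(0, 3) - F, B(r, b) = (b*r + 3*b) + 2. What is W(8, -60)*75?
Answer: -2025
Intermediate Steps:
B(r, b) = 2 + 3*b + b*r (B(r, b) = (3*b + b*r) + 2 = 2 + 3*b + b*r)
W(F, x) = -99 + 9*F (W(F, x) = -9*((2 + 3*3 + 3*0) - F) = -9*((2 + 9 + 0) - F) = -9*(11 - F) = -99 + 9*F)
W(8, -60)*75 = (-99 + 9*8)*75 = (-99 + 72)*75 = -27*75 = -2025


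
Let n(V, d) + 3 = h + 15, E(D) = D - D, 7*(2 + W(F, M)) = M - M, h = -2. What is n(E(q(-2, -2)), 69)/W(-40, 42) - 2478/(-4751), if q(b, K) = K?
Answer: -21277/4751 ≈ -4.4784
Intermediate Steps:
W(F, M) = -2 (W(F, M) = -2 + (M - M)/7 = -2 + (⅐)*0 = -2 + 0 = -2)
E(D) = 0
n(V, d) = 10 (n(V, d) = -3 + (-2 + 15) = -3 + 13 = 10)
n(E(q(-2, -2)), 69)/W(-40, 42) - 2478/(-4751) = 10/(-2) - 2478/(-4751) = 10*(-½) - 2478*(-1/4751) = -5 + 2478/4751 = -21277/4751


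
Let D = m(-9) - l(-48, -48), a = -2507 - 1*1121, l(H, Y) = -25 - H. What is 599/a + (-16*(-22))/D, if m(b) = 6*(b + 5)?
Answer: -1305209/170516 ≈ -7.6545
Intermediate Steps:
a = -3628 (a = -2507 - 1121 = -3628)
m(b) = 30 + 6*b (m(b) = 6*(5 + b) = 30 + 6*b)
D = -47 (D = (30 + 6*(-9)) - (-25 - 1*(-48)) = (30 - 54) - (-25 + 48) = -24 - 1*23 = -24 - 23 = -47)
599/a + (-16*(-22))/D = 599/(-3628) - 16*(-22)/(-47) = 599*(-1/3628) + 352*(-1/47) = -599/3628 - 352/47 = -1305209/170516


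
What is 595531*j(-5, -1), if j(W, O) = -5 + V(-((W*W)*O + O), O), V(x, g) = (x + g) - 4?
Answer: 9528496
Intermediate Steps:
V(x, g) = -4 + g + x (V(x, g) = (g + x) - 4 = -4 + g + x)
j(W, O) = -9 - O*W**2 (j(W, O) = -5 + (-4 + O - ((W*W)*O + O)) = -5 + (-4 + O - (W**2*O + O)) = -5 + (-4 + O - (O*W**2 + O)) = -5 + (-4 + O - (O + O*W**2)) = -5 + (-4 + O + (-O - O*W**2)) = -5 + (-4 - O*W**2) = -9 - O*W**2)
595531*j(-5, -1) = 595531*(-9 - 1*(-1)*(-5)**2) = 595531*(-9 - 1*(-1)*25) = 595531*(-9 + 25) = 595531*16 = 9528496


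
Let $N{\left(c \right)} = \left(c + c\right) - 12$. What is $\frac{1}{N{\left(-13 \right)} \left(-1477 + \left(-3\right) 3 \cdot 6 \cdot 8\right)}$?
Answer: $\frac{1}{72542} \approx 1.3785 \cdot 10^{-5}$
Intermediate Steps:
$N{\left(c \right)} = -12 + 2 c$ ($N{\left(c \right)} = 2 c - 12 = -12 + 2 c$)
$\frac{1}{N{\left(-13 \right)} \left(-1477 + \left(-3\right) 3 \cdot 6 \cdot 8\right)} = \frac{1}{\left(-12 + 2 \left(-13\right)\right) \left(-1477 + \left(-3\right) 3 \cdot 6 \cdot 8\right)} = \frac{1}{\left(-12 - 26\right) \left(-1477 + \left(-9\right) 6 \cdot 8\right)} = \frac{1}{\left(-38\right) \left(-1477 - 432\right)} = \frac{1}{\left(-38\right) \left(-1909\right)} = \frac{1}{72542}$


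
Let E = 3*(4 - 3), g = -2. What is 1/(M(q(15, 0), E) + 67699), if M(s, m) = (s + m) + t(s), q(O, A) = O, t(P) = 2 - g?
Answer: 1/67721 ≈ 1.4766e-5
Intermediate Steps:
t(P) = 4 (t(P) = 2 - 1*(-2) = 2 + 2 = 4)
E = 3 (E = 3*1 = 3)
M(s, m) = 4 + m + s (M(s, m) = (s + m) + 4 = (m + s) + 4 = 4 + m + s)
1/(M(q(15, 0), E) + 67699) = 1/((4 + 3 + 15) + 67699) = 1/(22 + 67699) = 1/67721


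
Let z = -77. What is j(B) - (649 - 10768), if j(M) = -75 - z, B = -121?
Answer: 10121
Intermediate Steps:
j(M) = 2 (j(M) = -75 - 1*(-77) = -75 + 77 = 2)
j(B) - (649 - 10768) = 2 - (649 - 10768) = 2 - 1*(-10119) = 2 + 10119 = 10121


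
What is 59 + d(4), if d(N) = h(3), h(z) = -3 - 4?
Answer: 52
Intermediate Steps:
h(z) = -7
d(N) = -7
59 + d(4) = 59 - 7 = 52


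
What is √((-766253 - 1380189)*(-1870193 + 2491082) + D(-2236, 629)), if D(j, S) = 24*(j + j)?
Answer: I*√1332702334266 ≈ 1.1544e+6*I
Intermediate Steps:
D(j, S) = 48*j (D(j, S) = 24*(2*j) = 48*j)
√((-766253 - 1380189)*(-1870193 + 2491082) + D(-2236, 629)) = √((-766253 - 1380189)*(-1870193 + 2491082) + 48*(-2236)) = √(-2146442*620889 - 107328) = √(-1332702226938 - 107328) = √(-1332702334266) = I*√1332702334266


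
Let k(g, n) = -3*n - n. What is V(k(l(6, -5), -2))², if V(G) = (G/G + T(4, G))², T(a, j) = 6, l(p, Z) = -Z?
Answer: 2401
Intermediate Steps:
k(g, n) = -4*n
V(G) = 49 (V(G) = (G/G + 6)² = (1 + 6)² = 7² = 49)
V(k(l(6, -5), -2))² = 49² = 2401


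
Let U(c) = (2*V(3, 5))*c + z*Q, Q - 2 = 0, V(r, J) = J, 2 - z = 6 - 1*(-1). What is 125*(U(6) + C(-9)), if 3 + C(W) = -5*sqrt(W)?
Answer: 5875 - 1875*I ≈ 5875.0 - 1875.0*I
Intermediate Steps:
C(W) = -3 - 5*sqrt(W)
z = -5 (z = 2 - (6 - 1*(-1)) = 2 - (6 + 1) = 2 - 1*7 = 2 - 7 = -5)
Q = 2 (Q = 2 + 0 = 2)
U(c) = -10 + 10*c (U(c) = (2*5)*c - 5*2 = 10*c - 10 = -10 + 10*c)
125*(U(6) + C(-9)) = 125*((-10 + 10*6) + (-3 - 15*I)) = 125*((-10 + 60) + (-3 - 15*I)) = 125*(50 + (-3 - 15*I)) = 125*(47 - 15*I) = 5875 - 1875*I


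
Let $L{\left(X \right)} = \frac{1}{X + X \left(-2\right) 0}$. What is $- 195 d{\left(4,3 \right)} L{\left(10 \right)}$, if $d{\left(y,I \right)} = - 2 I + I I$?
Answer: $- \frac{117}{2} \approx -58.5$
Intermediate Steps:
$d{\left(y,I \right)} = I^{2} - 2 I$ ($d{\left(y,I \right)} = - 2 I + I^{2} = I^{2} - 2 I$)
$L{\left(X \right)} = \frac{1}{X}$ ($L{\left(X \right)} = \frac{1}{X + - 2 X 0} = \frac{1}{X + 0} = \frac{1}{X}$)
$- 195 d{\left(4,3 \right)} L{\left(10 \right)} = \frac{\left(-195\right) 3 \left(-2 + 3\right)}{10} = - 195 \cdot 3 \cdot 1 \cdot \frac{1}{10} = \left(-195\right) 3 \cdot \frac{1}{10} = \left(-585\right) \frac{1}{10} = - \frac{117}{2}$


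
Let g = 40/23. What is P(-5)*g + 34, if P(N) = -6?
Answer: 542/23 ≈ 23.565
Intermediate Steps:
g = 40/23 (g = 40*(1/23) = 40/23 ≈ 1.7391)
P(-5)*g + 34 = -6*40/23 + 34 = -240/23 + 34 = 542/23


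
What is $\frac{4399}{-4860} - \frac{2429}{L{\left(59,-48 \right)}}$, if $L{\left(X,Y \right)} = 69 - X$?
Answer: $- \frac{1184893}{4860} \approx -243.81$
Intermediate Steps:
$\frac{4399}{-4860} - \frac{2429}{L{\left(59,-48 \right)}} = \frac{4399}{-4860} - \frac{2429}{69 - 59} = 4399 \left(- \frac{1}{4860}\right) - \frac{2429}{69 - 59} = - \frac{4399}{4860} - \frac{2429}{10} = - \frac{1184893}{4860}$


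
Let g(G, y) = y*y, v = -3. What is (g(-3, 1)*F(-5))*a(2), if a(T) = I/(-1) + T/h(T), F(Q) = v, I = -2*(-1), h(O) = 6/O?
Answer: 4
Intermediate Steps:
I = 2
g(G, y) = y²
F(Q) = -3
a(T) = -2 + T²/6 (a(T) = 2/(-1) + T/((6/T)) = 2*(-1) + T*(T/6) = -2 + T²/6)
(g(-3, 1)*F(-5))*a(2) = (1²*(-3))*(-2 + (⅙)*2²) = (1*(-3))*(-2 + (⅙)*4) = -3*(-2 + ⅔) = -3*(-4/3) = 4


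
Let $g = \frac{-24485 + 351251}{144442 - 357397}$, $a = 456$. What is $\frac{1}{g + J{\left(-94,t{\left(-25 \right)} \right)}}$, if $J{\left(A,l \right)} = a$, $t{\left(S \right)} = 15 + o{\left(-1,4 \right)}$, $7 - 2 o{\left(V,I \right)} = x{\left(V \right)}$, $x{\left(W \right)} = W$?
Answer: $\frac{70985}{32260238} \approx 0.0022004$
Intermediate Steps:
$o{\left(V,I \right)} = \frac{7}{2} - \frac{V}{2}$
$t{\left(S \right)} = 19$ ($t{\left(S \right)} = 15 + \left(\frac{7}{2} - - \frac{1}{2}\right) = 15 + \left(\frac{7}{2} + \frac{1}{2}\right) = 15 + 4 = 19$)
$J{\left(A,l \right)} = 456$
$g = - \frac{108922}{70985}$ ($g = \frac{326766}{-212955} = 326766 \left(- \frac{1}{212955}\right) = - \frac{108922}{70985} \approx -1.5344$)
$\frac{1}{g + J{\left(-94,t{\left(-25 \right)} \right)}} = \frac{1}{- \frac{108922}{70985} + 456} = \frac{1}{\frac{32260238}{70985}} = \frac{70985}{32260238}$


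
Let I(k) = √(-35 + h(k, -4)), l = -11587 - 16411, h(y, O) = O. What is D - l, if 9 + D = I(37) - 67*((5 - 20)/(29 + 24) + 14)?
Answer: 1434708/53 + I*√39 ≈ 27070.0 + 6.245*I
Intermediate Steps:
l = -27998
I(k) = I*√39 (I(k) = √(-35 - 4) = √(-39) = I*√39)
D = -49186/53 + I*√39 (D = -9 + (I*√39 - 67*((5 - 20)/(29 + 24) + 14)) = -9 + (I*√39 - 67*(-15/53 + 14)) = -9 + (I*√39 - 67*727/53) = -9 + (I*√39 - 1*48709/53) = -9 + (I*√39 - 48709/53) = -9 + (-48709/53 + I*√39) = -49186/53 + I*√39 ≈ -928.04 + 6.245*I)
D - l = (-49186/53 + I*√39) - 1*(-27998) = (-49186/53 + I*√39) + 27998 = 1434708/53 + I*√39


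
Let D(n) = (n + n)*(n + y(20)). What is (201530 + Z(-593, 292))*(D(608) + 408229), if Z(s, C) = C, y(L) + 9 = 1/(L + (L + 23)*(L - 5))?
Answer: 8028785727618/35 ≈ 2.2939e+11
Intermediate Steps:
y(L) = -9 + 1/(L + (-5 + L)*(23 + L)) (y(L) = -9 + 1/(L + (L + 23)*(L - 5)) = -9 + 1/(L + (23 + L)*(-5 + L)) = -9 + 1/(L + (-5 + L)*(23 + L)))
D(n) = 2*n*(-5984/665 + n) (D(n) = (n + n)*(n + (1036 - 171*20 - 9*20**2)/(-115 + 20**2 + 19*20)) = (2*n)*(n + (1036 - 3420 - 9*400)/(-115 + 400 + 380)) = (2*n)*(n + (1036 - 3420 - 3600)/665) = (2*n)*(n + (1/665)*(-5984)) = (2*n)*(n - 5984/665) = (2*n)*(-5984/665 + n) = 2*n*(-5984/665 + n))
(201530 + Z(-593, 292))*(D(608) + 408229) = (201530 + 292)*((2/665)*608*(-5984 + 665*608) + 408229) = 201822*((2/665)*608*(-5984 + 404320) + 408229) = 201822*((2/665)*608*398336 + 408229) = 201822*(25493504/35 + 408229) = 201822*(39781519/35) = 8028785727618/35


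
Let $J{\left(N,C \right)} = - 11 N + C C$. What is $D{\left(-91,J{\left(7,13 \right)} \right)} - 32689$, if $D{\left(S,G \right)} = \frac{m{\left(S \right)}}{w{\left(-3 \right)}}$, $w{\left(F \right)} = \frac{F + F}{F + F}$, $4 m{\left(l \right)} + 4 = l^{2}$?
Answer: $- \frac{122479}{4} \approx -30620.0$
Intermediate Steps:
$J{\left(N,C \right)} = C^{2} - 11 N$ ($J{\left(N,C \right)} = - 11 N + C^{2} = C^{2} - 11 N$)
$m{\left(l \right)} = -1 + \frac{l^{2}}{4}$
$w{\left(F \right)} = 1$ ($w{\left(F \right)} = \frac{2 F}{2 F} = 2 F \frac{1}{2 F} = 1$)
$D{\left(S,G \right)} = -1 + \frac{S^{2}}{4}$ ($D{\left(S,G \right)} = \frac{-1 + \frac{S^{2}}{4}}{1} = \left(-1 + \frac{S^{2}}{4}\right) 1 = -1 + \frac{S^{2}}{4}$)
$D{\left(-91,J{\left(7,13 \right)} \right)} - 32689 = \left(-1 + \frac{\left(-91\right)^{2}}{4}\right) - 32689 = \left(-1 + \frac{1}{4} \cdot 8281\right) - 32689 = \left(-1 + \frac{8281}{4}\right) - 32689 = \frac{8277}{4} - 32689 = - \frac{122479}{4}$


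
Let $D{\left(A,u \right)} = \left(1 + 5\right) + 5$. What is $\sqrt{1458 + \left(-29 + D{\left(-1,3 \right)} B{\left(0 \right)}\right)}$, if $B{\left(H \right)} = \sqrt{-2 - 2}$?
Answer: $\sqrt{1429 + 22 i} \approx 37.803 + 0.291 i$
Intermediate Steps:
$D{\left(A,u \right)} = 11$ ($D{\left(A,u \right)} = 6 + 5 = 11$)
$B{\left(H \right)} = 2 i$ ($B{\left(H \right)} = \sqrt{-4} = 2 i$)
$\sqrt{1458 + \left(-29 + D{\left(-1,3 \right)} B{\left(0 \right)}\right)} = \sqrt{1458 - \left(29 - 11 \cdot 2 i\right)} = \sqrt{1458 - \left(29 - 22 i\right)} = \sqrt{1429 + 22 i}$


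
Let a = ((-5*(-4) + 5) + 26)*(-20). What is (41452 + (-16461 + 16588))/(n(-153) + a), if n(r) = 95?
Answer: -41579/925 ≈ -44.950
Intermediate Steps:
a = -1020 (a = ((20 + 5) + 26)*(-20) = (25 + 26)*(-20) = 51*(-20) = -1020)
(41452 + (-16461 + 16588))/(n(-153) + a) = (41452 + (-16461 + 16588))/(95 - 1020) = (41452 + 127)/(-925) = 41579*(-1/925) = -41579/925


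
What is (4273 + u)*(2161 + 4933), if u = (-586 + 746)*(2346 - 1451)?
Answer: 1046173462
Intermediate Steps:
u = 143200 (u = 160*895 = 143200)
(4273 + u)*(2161 + 4933) = (4273 + 143200)*(2161 + 4933) = 147473*7094 = 1046173462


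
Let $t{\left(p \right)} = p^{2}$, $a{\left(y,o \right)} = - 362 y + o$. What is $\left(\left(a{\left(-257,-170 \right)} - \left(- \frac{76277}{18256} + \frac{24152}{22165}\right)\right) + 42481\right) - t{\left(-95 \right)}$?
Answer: $\frac{51115910157593}{404644240} \approx 1.2632 \cdot 10^{5}$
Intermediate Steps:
$a{\left(y,o \right)} = o - 362 y$
$\left(\left(a{\left(-257,-170 \right)} - \left(- \frac{76277}{18256} + \frac{24152}{22165}\right)\right) + 42481\right) - t{\left(-95 \right)} = \left(\left(\left(-170 - -93034\right) - \left(- \frac{76277}{18256} + \frac{24152}{22165}\right)\right) + 42481\right) - \left(-95\right)^{2} = \left(\left(\left(-170 + 93034\right) - - \frac{1249760793}{404644240}\right) + 42481\right) - 9025 = \left(\left(92864 + \left(\frac{76277}{18256} - \frac{24152}{22165}\right)\right) + 42481\right) - 9025 = \left(\left(92864 + \frac{1249760793}{404644240}\right) + 42481\right) - 9025 = \left(\frac{37578132464153}{404644240} + 42481\right) - 9025 = \frac{54767824423593}{404644240} - 9025 = \frac{51115910157593}{404644240}$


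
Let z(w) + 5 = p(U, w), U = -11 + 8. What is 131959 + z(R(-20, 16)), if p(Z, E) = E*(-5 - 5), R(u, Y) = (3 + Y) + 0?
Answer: 131764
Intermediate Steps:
U = -3
R(u, Y) = 3 + Y
p(Z, E) = -10*E (p(Z, E) = E*(-10) = -10*E)
z(w) = -5 - 10*w
131959 + z(R(-20, 16)) = 131959 + (-5 - 10*(3 + 16)) = 131959 + (-5 - 10*19) = 131959 + (-5 - 190) = 131959 - 195 = 131764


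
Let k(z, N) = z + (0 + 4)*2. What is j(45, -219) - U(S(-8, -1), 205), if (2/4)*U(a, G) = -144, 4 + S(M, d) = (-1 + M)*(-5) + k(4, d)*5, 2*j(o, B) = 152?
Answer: 364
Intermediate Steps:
j(o, B) = 76 (j(o, B) = (½)*152 = 76)
k(z, N) = 8 + z (k(z, N) = z + 4*2 = z + 8 = 8 + z)
S(M, d) = 61 - 5*M (S(M, d) = -4 + ((-1 + M)*(-5) + (8 + 4)*5) = -4 + ((5 - 5*M) + 12*5) = -4 + ((5 - 5*M) + 60) = -4 + (65 - 5*M) = 61 - 5*M)
U(a, G) = -288 (U(a, G) = 2*(-144) = -288)
j(45, -219) - U(S(-8, -1), 205) = 76 - 1*(-288) = 76 + 288 = 364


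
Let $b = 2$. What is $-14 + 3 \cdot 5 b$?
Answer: $16$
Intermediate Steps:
$-14 + 3 \cdot 5 b = -14 + 3 \cdot 5 \cdot 2 = -14 + 15 \cdot 2 = -14 + 30 = 16$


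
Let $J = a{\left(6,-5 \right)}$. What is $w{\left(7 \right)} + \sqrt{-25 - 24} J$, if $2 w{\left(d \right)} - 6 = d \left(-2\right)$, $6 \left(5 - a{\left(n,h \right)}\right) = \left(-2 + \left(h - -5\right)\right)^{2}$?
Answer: $-4 + \frac{91 i}{3} \approx -4.0 + 30.333 i$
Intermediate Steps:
$a{\left(n,h \right)} = 5 - \frac{\left(3 + h\right)^{2}}{6}$ ($a{\left(n,h \right)} = 5 - \frac{\left(-2 + \left(h - -5\right)\right)^{2}}{6} = 5 - \frac{\left(-2 + \left(h + 5\right)\right)^{2}}{6} = 5 - \frac{\left(-2 + \left(5 + h\right)\right)^{2}}{6} = 5 - \frac{\left(3 + h\right)^{2}}{6}$)
$w{\left(d \right)} = 3 - d$ ($w{\left(d \right)} = 3 + \frac{d \left(-2\right)}{2} = 3 + \frac{\left(-2\right) d}{2} = 3 - d$)
$J = \frac{13}{3}$ ($J = 5 - \frac{\left(3 - 5\right)^{2}}{6} = 5 - \frac{\left(-2\right)^{2}}{6} = 5 - \frac{2}{3} = \frac{13}{3} \approx 4.3333$)
$w{\left(7 \right)} + \sqrt{-25 - 24} J = \left(3 - 7\right) + \sqrt{-25 - 24} \cdot \frac{13}{3} = \left(3 - 7\right) + \sqrt{-49} \cdot \frac{13}{3} = -4 + 7 i \frac{13}{3} = -4 + \frac{91 i}{3}$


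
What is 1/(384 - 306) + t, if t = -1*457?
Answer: -35645/78 ≈ -456.99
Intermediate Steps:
t = -457
1/(384 - 306) + t = 1/(384 - 306) - 457 = 1/78 - 457 = -35645/78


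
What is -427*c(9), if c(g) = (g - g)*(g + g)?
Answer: 0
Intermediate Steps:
c(g) = 0 (c(g) = 0*(2*g) = 0)
-427*c(9) = -427*0 = 0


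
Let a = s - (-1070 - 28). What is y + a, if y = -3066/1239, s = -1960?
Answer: -51004/59 ≈ -864.47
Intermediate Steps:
y = -146/59 (y = -3066*1/1239 = -146/59 ≈ -2.4746)
a = -862 (a = -1960 - (-1070 - 28) = -1960 - 1*(-1098) = -1960 + 1098 = -862)
y + a = -146/59 - 862 = -51004/59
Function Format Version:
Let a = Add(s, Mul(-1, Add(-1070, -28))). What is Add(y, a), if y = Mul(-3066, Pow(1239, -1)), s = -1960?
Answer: Rational(-51004, 59) ≈ -864.47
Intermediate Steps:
y = Rational(-146, 59) (y = Mul(-3066, Rational(1, 1239)) = Rational(-146, 59) ≈ -2.4746)
a = -862 (a = Add(-1960, Mul(-1, Add(-1070, -28))) = Add(-1960, Mul(-1, -1098)) = Add(-1960, 1098) = -862)
Add(y, a) = Add(Rational(-146, 59), -862) = Rational(-51004, 59)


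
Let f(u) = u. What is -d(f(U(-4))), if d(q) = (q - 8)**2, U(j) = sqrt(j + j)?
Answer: -56 + 32*I*sqrt(2) ≈ -56.0 + 45.255*I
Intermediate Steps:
U(j) = sqrt(2)*sqrt(j) (U(j) = sqrt(2*j) = sqrt(2)*sqrt(j))
d(q) = (-8 + q)**2
-d(f(U(-4))) = -(-8 + sqrt(2)*sqrt(-4))**2 = -(-8 + sqrt(2)*(2*I))**2 = -(-8 + 2*I*sqrt(2))**2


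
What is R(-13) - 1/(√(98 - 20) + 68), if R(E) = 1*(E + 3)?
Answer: -22764/2273 + √78/4546 ≈ -10.013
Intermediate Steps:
R(E) = 3 + E (R(E) = 1*(3 + E) = 3 + E)
R(-13) - 1/(√(98 - 20) + 68) = (3 - 13) - 1/(√(98 - 20) + 68) = -10 - 1/(√78 + 68) = -10 - 1/(68 + √78)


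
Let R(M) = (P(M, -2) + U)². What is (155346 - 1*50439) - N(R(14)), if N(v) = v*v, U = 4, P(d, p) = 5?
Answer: 98346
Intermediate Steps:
R(M) = 81 (R(M) = (5 + 4)² = 9² = 81)
N(v) = v²
(155346 - 1*50439) - N(R(14)) = (155346 - 1*50439) - 1*81² = (155346 - 50439) - 1*6561 = 104907 - 6561 = 98346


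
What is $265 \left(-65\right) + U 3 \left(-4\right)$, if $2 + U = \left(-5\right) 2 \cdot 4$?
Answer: $-16721$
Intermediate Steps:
$U = -42$ ($U = -2 + \left(-5\right) 2 \cdot 4 = -2 - 40 = -42$)
$265 \left(-65\right) + U 3 \left(-4\right) = 265 \left(-65\right) - 42 \cdot 3 \left(-4\right) = -17225 - -504 = -17225 + 504 = -16721$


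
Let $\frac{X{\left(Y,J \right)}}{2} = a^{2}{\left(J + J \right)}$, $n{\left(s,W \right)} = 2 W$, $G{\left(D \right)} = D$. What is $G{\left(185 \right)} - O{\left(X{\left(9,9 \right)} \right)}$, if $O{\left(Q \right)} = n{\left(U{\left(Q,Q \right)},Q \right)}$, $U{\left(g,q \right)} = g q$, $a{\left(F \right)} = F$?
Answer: $-1111$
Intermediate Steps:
$X{\left(Y,J \right)} = 8 J^{2}$ ($X{\left(Y,J \right)} = 2 \left(J + J\right)^{2} = 2 \left(2 J\right)^{2} = 2 \cdot 4 J^{2} = 8 J^{2}$)
$O{\left(Q \right)} = 2 Q$
$G{\left(185 \right)} - O{\left(X{\left(9,9 \right)} \right)} = 185 - 2 \cdot 8 \cdot 9^{2} = 185 - 2 \cdot 8 \cdot 81 = 185 - 2 \cdot 648 = 185 - 1296 = -1111$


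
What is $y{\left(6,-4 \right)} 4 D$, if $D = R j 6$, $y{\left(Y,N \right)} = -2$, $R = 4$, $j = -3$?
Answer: $576$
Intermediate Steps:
$D = -72$ ($D = 4 \left(-3\right) 6 = \left(-12\right) 6 = -72$)
$y{\left(6,-4 \right)} 4 D = \left(-2\right) 4 \left(-72\right) = \left(-8\right) \left(-72\right) = 576$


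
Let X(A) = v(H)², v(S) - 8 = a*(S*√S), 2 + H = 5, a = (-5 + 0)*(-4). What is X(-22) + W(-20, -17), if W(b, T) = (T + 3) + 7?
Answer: 10857 + 960*√3 ≈ 12520.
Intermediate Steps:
a = 20 (a = -5*(-4) = 20)
H = 3 (H = -2 + 5 = 3)
W(b, T) = 10 + T (W(b, T) = (3 + T) + 7 = 10 + T)
v(S) = 8 + 20*S^(3/2) (v(S) = 8 + 20*(S*√S) = 8 + 20*S^(3/2))
X(A) = (8 + 60*√3)² (X(A) = (8 + 20*3^(3/2))² = (8 + 20*(3*√3))² = (8 + 60*√3)²)
X(-22) + W(-20, -17) = (10864 + 960*√3) + (10 - 17) = (10864 + 960*√3) - 7 = 10857 + 960*√3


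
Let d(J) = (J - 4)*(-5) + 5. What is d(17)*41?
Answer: -2460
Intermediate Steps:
d(J) = 25 - 5*J (d(J) = (-4 + J)*(-5) + 5 = (20 - 5*J) + 5 = 25 - 5*J)
d(17)*41 = (25 - 5*17)*41 = (25 - 85)*41 = -60*41 = -2460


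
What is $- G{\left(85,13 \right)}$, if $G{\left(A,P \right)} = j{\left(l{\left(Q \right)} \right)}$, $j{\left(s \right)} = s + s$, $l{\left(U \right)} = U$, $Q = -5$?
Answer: $10$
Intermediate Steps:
$j{\left(s \right)} = 2 s$
$G{\left(A,P \right)} = -10$ ($G{\left(A,P \right)} = 2 \left(-5\right) = -10$)
$- G{\left(85,13 \right)} = \left(-1\right) \left(-10\right) = 10$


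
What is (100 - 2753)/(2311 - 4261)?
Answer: 2653/1950 ≈ 1.3605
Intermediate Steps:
(100 - 2753)/(2311 - 4261) = -2653/(-1950) = -2653*(-1/1950) = 2653/1950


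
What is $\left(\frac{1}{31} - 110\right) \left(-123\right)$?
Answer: $\frac{419307}{31} \approx 13526.0$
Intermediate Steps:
$\left(\frac{1}{31} - 110\right) \left(-123\right) = \left(- \frac{3409}{31}\right) \left(-123\right) = \frac{419307}{31}$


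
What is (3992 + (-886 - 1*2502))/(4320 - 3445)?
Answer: 604/875 ≈ 0.69029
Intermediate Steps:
(3992 + (-886 - 1*2502))/(4320 - 3445) = (3992 + (-886 - 2502))/875 = (3992 - 3388)*(1/875) = 604*(1/875) = 604/875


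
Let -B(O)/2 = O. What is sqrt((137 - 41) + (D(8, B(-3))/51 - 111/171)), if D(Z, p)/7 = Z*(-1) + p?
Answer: sqrt(89273001)/969 ≈ 9.7507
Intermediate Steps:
B(O) = -2*O
D(Z, p) = -7*Z + 7*p (D(Z, p) = 7*(Z*(-1) + p) = 7*(-Z + p) = 7*(p - Z) = -7*Z + 7*p)
sqrt((137 - 41) + (D(8, B(-3))/51 - 111/171)) = sqrt((137 - 41) + ((-7*8 + 7*(-2*(-3)))/51 - 111/171)) = sqrt(96 + ((-56 + 7*6)*(1/51) - 111*1/171)) = sqrt(96 + ((-56 + 42)*(1/51) - 37/57)) = sqrt(96 + (-14*1/51 - 37/57)) = sqrt(96 + (-14/51 - 37/57)) = sqrt(96 - 895/969) = sqrt(92129/969) = sqrt(89273001)/969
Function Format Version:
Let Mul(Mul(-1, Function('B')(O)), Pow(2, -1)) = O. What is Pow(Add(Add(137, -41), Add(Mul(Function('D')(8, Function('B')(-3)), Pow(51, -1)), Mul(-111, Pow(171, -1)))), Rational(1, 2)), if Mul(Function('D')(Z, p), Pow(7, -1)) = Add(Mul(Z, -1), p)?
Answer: Mul(Rational(1, 969), Pow(89273001, Rational(1, 2))) ≈ 9.7507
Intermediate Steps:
Function('B')(O) = Mul(-2, O)
Function('D')(Z, p) = Add(Mul(-7, Z), Mul(7, p)) (Function('D')(Z, p) = Mul(7, Add(Mul(Z, -1), p)) = Mul(7, Add(Mul(-1, Z), p)) = Mul(7, Add(p, Mul(-1, Z))) = Add(Mul(-7, Z), Mul(7, p)))
Pow(Add(Add(137, -41), Add(Mul(Function('D')(8, Function('B')(-3)), Pow(51, -1)), Mul(-111, Pow(171, -1)))), Rational(1, 2)) = Pow(Add(Add(137, -41), Add(Mul(Add(Mul(-7, 8), Mul(7, Mul(-2, -3))), Pow(51, -1)), Mul(-111, Pow(171, -1)))), Rational(1, 2)) = Pow(Add(96, Add(Mul(Add(-56, Mul(7, 6)), Rational(1, 51)), Mul(-111, Rational(1, 171)))), Rational(1, 2)) = Pow(Add(96, Add(Mul(Add(-56, 42), Rational(1, 51)), Rational(-37, 57))), Rational(1, 2)) = Pow(Add(96, Add(Mul(-14, Rational(1, 51)), Rational(-37, 57))), Rational(1, 2)) = Pow(Add(96, Add(Rational(-14, 51), Rational(-37, 57))), Rational(1, 2)) = Pow(Add(96, Rational(-895, 969)), Rational(1, 2)) = Pow(Rational(92129, 969), Rational(1, 2)) = Mul(Rational(1, 969), Pow(89273001, Rational(1, 2)))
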